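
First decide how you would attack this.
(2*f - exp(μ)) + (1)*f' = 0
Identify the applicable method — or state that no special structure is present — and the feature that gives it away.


Best approach: a linear integrating factor — f appears only to the first power with coefficient 2 — the classic integrating-factor setup.


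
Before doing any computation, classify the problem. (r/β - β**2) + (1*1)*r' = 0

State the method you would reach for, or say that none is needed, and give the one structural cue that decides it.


Diagnosis: a linear integrating factor — the unknown enters only to the first power against a nonzero forcing term — the integrating-factor template applies directly.


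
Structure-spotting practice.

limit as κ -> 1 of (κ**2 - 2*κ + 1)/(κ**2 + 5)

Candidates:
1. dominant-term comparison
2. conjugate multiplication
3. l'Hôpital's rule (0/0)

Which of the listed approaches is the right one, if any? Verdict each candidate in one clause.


Method: no special technique — the function is continuous at 1; evaluation is itself the limit, no machinery required.
- dominant-term comparison — leading-power comparison does not apply to this form.
- conjugate multiplication: no difference of divergent radicals appears, so rationalizing has nothing to cancel.
- l'Hôpital's rule (0/0): substituting the point produces a determinate value, not a 0 over 0 clash.


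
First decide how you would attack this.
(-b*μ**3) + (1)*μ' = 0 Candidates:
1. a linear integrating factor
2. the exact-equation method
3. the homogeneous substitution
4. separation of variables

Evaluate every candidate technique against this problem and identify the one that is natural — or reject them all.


Best approach: separation of variables — a product of single-variable factors, b and μ**3 — the textbook separable form.
- a linear integrating factor — the unknown enters nonlinearly (through a power, a denominator, or a transcendental function), which the linear integrating-factor recipe cannot absorb as-is — any repair would come from a preliminary substitution, not the factor.
- the exact-equation method: the mixed-partials test fails on this split — it is not an exact differential as presented.
- the homogeneous substitution: solved for the derivative, the right side changes under joint scaling of the two variables.
- separation of variables: yes, a natural case for it.


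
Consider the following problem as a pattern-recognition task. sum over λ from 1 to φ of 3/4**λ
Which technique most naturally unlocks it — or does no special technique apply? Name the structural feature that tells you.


Best approach: the geometric series formula — consecutive terms stand in a fixed index-free ratio — the geometric sum formula closes it.


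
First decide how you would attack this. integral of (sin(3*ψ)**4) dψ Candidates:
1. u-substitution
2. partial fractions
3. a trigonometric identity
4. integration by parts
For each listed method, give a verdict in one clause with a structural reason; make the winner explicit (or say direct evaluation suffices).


Best approach: a trigonometric identity — the even exponent on sin(3*ψ)**4 signals one move: rewrite via cos of the doubled angle.
- u-substitution — no subexpression of the integrand pairs with its own derivative as a factor — individual terms may offer their own substitutions, but any change of variable covering the whole integral would have to be constructed from outside the expression.
- partial fractions: there is no rational-function structure to decompose.
- a trigonometric identity: applies; the problem has the shape this method handles.
- integration by parts: not the natural route: no polynomial-kernel product appears — a recursive parts reduction of the trigonometric product exists, but the identity rewrite is direct.


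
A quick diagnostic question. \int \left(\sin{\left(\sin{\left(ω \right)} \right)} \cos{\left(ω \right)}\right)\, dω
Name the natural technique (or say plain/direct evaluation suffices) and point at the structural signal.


Best approach: u-substitution — the only nontrivial dependence routes through \sin{\left(ω \right)}, whose derivative supplies the leftover factor up to a constant multiple — u = \sin{\left(ω \right)} flattens it.


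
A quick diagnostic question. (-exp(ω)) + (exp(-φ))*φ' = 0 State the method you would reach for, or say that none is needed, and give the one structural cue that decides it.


Technique: separation of variables — one side of the product carries the independent variable, the other the unknown — the textbook separation shape. An exactness check succeeds on this form as well — separation and the potential function arrive at the same answer, separation more directly.


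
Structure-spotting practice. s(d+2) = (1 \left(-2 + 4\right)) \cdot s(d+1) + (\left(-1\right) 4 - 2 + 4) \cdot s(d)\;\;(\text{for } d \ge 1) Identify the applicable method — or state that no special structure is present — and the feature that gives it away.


Verdict: the characteristic-root method — every coefficient is a fixed number and the forcing is zero — substitute r^d and read off the root equation.


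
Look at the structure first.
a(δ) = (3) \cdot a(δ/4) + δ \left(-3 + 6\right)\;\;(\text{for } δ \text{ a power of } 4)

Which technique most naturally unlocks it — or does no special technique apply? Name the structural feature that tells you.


Best approach: the master substitution — treat m = log base 4 of δ as the new clock: one recursion step advances m by one while δ scales by 4.


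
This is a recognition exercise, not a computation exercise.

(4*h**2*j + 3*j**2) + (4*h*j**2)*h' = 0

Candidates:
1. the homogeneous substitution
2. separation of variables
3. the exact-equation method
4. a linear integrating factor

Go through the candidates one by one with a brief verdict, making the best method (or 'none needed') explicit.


Method: the exact-equation method — check exactness first: here it holds (4*h**2*j + 3*j**2, 4*h*j**2 have matching cross partials), so no integrating factor is needed.
- the homogeneous substitution — the ratio substitution does not collapse this equation.
- separation of variables: the two dependences do not factor apart.
- the exact-equation method: yes — fits the structure here.
- a linear integrating factor — the unknown enters nonlinearly (through a power, a denominator, or a transcendental function), which the linear integrating-factor recipe cannot absorb as-is — any repair would come from a preliminary substitution, not the factor.


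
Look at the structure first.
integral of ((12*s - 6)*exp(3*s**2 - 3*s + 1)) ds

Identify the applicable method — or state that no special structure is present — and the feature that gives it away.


Method: u-substitution — spotting that 12*s - 6 is a constant multiple of the derivative of 3*s**2 - 3*s + 1 is the key observation — substitute u = 3*s**2 - 3*s + 1 and the integral becomes one-dimensional in u.


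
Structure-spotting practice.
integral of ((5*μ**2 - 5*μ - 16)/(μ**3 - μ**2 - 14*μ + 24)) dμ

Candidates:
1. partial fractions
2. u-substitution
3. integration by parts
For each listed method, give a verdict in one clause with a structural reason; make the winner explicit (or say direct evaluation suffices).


Verdict: partial fractions — break μ**3 - μ**2 - 14*μ + 24 into its roots and the integral splits into logarithm-sized bites.
- partial fractions: yes — fits the structure here.
- u-substitution — no subexpression of the integrand pairs with its own derivative as a factor — individual terms may offer their own substitutions, but any change of variable covering the whole integral would have to be constructed from outside the expression.
- integration by parts: there is no nonconstant-polynomial-times-kernel split with an exp, sine, cosine (degree-1 argument), or logarithm partner.


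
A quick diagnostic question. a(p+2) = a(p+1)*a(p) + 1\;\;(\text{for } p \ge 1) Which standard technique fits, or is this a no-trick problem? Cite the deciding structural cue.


Method: no special technique — the sequence value feeds back through itself nonlinearly — linear superposition fails, and every superposition-based closed form fails with it.


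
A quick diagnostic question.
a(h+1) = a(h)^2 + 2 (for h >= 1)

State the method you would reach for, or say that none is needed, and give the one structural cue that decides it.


Method: no special technique — nonlinear feedback in the recursion rules out every root- or factor-based technique.


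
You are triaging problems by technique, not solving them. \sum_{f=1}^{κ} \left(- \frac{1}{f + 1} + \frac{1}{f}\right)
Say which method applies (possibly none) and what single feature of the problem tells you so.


Technique: telescoping — the summand is built as \frac{1}{f} minus its own successor — adjacent terms annihilate down the line.


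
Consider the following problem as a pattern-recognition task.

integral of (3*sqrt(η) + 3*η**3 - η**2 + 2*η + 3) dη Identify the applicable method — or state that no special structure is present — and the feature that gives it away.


Technique: no special technique — a term-by-term power-rule job in η; no substitution or rearrangement earns its keep here.


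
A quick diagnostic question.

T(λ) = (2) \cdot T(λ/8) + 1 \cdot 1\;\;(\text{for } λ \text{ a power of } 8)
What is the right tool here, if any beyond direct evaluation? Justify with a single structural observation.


Best approach: the master substitution — the argument contracts 8-fold per step: reindex λ exponentially and solve the linear recurrence in the new index.


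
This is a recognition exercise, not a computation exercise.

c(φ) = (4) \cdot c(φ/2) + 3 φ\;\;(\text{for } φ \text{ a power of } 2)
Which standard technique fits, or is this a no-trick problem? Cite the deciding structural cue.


Diagnosis: the master substitution — the argument shrinks by the factor 2, so measure the index on a logarithmic scale and the recursion becomes a shift.


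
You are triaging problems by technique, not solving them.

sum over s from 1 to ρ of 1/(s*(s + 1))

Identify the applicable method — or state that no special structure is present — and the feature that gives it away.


Best approach: telescoping — 1/(s*(s + 1)) hides a difference of shifted reciprocals — decompose it and the middle of the sum vanishes.


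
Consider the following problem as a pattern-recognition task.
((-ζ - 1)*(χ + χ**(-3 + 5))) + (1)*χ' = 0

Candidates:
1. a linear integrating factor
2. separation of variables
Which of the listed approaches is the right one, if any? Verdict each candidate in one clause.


Verdict: separation of variables — solved for the derivative, the right side splits multiplicatively into a function of each variable alone — divide and integrate each side. A Bernoulli rewrite would carry it as the equation stands — separating the variables needs no rearrangement either.
- a linear integrating factor — a nonlinear term in the unknown puts this outside the integrating-factor template.
- separation of variables: applicable, and directly so.


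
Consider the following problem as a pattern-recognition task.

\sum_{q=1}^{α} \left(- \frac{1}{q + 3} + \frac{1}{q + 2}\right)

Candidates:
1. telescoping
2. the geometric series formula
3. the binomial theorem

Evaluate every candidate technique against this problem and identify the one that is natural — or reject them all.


Method: telescoping — write out three consecutive terms and watch the interior cancel: the advanced copy one term subtracts reappears as the very next term's leading piece, pair after pair.
- telescoping: yes — fits the structure here.
- the geometric series formula — there is no constant term-to-term ratio.
- the binomial theorem: the terms lack the binomial-coefficient-weighted complementary-power pattern of an expansion.


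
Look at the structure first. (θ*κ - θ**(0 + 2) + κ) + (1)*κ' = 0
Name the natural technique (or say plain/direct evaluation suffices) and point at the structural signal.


Technique: a linear integrating factor — linear in the unknown with genuine forcing: multiply through by the exponential of the integrated coefficient and the left side closes into one derivative.


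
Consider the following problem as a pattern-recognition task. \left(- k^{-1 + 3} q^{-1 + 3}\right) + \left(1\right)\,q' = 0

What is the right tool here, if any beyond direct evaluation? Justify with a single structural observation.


Verdict: separation of variables — separating collects all q-dependence with the derivative and leaves all k-dependence opposite: variables separate.


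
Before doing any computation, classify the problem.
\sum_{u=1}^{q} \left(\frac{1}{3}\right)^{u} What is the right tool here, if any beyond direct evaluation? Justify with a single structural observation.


Technique: the geometric series formula — each summand is the previous one scaled by \frac{1}{3}; that constant multiplier is itself the geometric structure.


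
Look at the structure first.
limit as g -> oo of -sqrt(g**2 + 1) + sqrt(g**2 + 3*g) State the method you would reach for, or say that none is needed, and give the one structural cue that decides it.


Method: conjugate multiplication — the difference sqrt(g**2 + 3*g) - sqrt(g**2 + 1) is an ∞ − ∞ stalemate; its conjugate partner breaks the tie.


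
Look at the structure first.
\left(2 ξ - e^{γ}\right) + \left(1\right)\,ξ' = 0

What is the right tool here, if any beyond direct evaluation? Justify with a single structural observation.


Verdict: a linear integrating factor — the equation is linear in ξ with coefficient 2; multiplying by the integrating factor exp(∫2) makes the left side a perfect derivative.


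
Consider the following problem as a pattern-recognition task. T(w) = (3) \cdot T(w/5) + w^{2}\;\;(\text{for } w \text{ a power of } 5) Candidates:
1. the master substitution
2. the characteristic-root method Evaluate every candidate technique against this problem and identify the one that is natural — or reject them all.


Best approach: the master substitution — the argument shrinks by the factor 5, so measure the index on a logarithmic scale and the recursion becomes a shift.
- the master substitution — a fit — the right tool for this form.
- the characteristic-root method — a divided-index call is not the fixed-shift linear shape that characteristic roots solve.


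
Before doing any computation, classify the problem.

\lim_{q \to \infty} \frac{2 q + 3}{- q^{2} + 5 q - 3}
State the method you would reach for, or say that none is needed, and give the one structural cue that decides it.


Best approach: dominant-term comparison — growth-rate triage: the leading powers of q decide the limit, everything else is noise. Differentiating the expression as a single quotient would eventually settle it as well; matching dominant growth settles it immediately.


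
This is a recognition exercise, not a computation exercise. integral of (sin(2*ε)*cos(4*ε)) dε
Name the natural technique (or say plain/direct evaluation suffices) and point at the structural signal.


Method: a trigonometric identity — the identity turns sin(2*ε)*cos(4*ε) into two lone cosines/sines, each trivially integrable.


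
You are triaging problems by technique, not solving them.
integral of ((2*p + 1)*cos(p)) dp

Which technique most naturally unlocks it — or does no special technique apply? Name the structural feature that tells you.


Diagnosis: integration by parts — the integrand splits as 2*p + 1 times cos(p) — repeatedly differentiating the polynomial part kills it, which is the parts ladder.


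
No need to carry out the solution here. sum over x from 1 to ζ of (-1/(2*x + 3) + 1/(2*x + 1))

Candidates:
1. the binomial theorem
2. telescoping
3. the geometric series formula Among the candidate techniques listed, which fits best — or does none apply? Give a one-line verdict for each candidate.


Diagnosis: telescoping — each term adds 1/(2*x + 1) and subtracts the same expression advanced one index; that subtracted piece cancels against the next term's added copy — only the boundary terms survive.
- the binomial theorem — there is no pair of bases whose matched powers would reassemble into a single binomial power.
- telescoping: applies; the problem has the shape this method handles.
- the geometric series formula — the term-to-term ratio drifts with the index — the one thing the geometric formula cannot absorb.


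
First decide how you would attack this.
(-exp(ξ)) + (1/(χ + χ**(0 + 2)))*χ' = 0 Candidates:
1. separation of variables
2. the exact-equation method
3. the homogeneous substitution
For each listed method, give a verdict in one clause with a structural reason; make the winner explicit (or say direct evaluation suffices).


Method: separation of variables — a product of single-variable factors, exp(ξ) and (χ + χ**(0 + 2)) — the textbook separable form. This doubles as a Bernoulli equation in the unknown as written; dividing and integrating works on it directly.
- separation of variables — a fit — the right tool for this form.
- the exact-equation method: the cross-partial test holds only vacuously — each coefficient lives in its own variable, so the exactness machinery reads no structure the split form does not already show.
- the homogeneous substitution: the slope changes under joint rescaling, failing the degree-zero test.


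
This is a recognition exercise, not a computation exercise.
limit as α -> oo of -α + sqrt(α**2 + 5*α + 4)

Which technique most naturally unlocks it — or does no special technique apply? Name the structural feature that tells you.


Best approach: conjugate multiplication — infinity minus infinity with a radical in play — multiply by the conjugate so the divergences of sqrt(α**2 + 5*α + 4) and α annihilate.


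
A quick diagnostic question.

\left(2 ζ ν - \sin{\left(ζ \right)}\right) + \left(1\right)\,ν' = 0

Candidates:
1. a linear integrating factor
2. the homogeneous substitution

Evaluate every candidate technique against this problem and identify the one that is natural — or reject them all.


Diagnosis: a linear integrating factor — arrange it as ν' + 2 ζ·ν = (the forcing term) and the integrating factor does the rest.
- a linear integrating factor: applicable, and directly so.
- the homogeneous substitution — the ratio of the variables does not determine the slope.


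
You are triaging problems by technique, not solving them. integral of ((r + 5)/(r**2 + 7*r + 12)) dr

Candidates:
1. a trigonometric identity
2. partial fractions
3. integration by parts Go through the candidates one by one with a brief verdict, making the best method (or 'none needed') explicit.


Technique: partial fractions — rational integrand, reducible denominator r**2 + 7*r + 12: decompose first, integrate second.
- a trigonometric identity: there is no trigonometric structure at all — the integrand carries no sine or cosine to rewrite.
- partial fractions: yes — fits the structure here.
- integration by parts: no split into a nonconstant polynomial times one of the standard kernels — exp, sine, or cosine of a linear argument, or a logarithm — applies here.


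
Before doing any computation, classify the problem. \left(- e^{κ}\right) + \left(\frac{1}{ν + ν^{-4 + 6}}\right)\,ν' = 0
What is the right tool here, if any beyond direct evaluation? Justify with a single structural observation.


Method: separation of variables — all dependence on the two variables factors apart, the defining separable shape. A Bernoulli rewrite would carry it as the equation stands — separating the variables needs no rearrangement either.


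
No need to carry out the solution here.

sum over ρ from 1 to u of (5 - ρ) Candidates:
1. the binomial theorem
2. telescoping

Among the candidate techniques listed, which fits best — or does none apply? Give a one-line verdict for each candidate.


Diagnosis: no special technique — no ratio, no shift structure, no binomial pattern: sum the constant-multiple powers of ρ with known formulas.
- the binomial theorem: no binomial coefficients pair up with complementary powers here.
- telescoping — neither a shifted-difference shape nor integer-spaced poles are present.


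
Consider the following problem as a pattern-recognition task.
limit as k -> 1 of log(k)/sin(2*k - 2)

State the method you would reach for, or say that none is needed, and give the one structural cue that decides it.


Verdict: l'Hôpital's rule (0/0) — the 0/0 form at 1 is the signature situation for l'Hôpital's rule. The standard small-argument limits would also carry it; the rule is the systematic route.


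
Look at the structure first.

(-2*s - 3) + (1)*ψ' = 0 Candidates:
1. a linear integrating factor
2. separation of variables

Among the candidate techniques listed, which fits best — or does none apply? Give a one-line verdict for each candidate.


Best approach: no special technique — with ψ absent the equation is not coupled at all: direct integration in s.
- a linear integrating factor: with the unknown absent the integrating factor is a formality; direct integration is the working structure.
- separation of variables: any separation here is vacuous (nothing depends on the unknown); direct integration is the honest label.


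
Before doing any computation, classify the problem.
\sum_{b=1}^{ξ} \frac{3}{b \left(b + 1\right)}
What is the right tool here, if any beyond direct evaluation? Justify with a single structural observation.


Verdict: telescoping — after splitting \frac{3}{b \left(b + 1\right)} into partial fractions, the pieces are shifted copies of one function and cancel telescopically.


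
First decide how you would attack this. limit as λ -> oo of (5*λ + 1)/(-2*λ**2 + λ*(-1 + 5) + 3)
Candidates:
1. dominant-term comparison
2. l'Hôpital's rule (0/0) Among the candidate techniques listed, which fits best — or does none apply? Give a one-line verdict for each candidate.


Technique: dominant-term comparison — growth-rate triage: the leading powers of λ decide the limit, everything else is noise.
- dominant-term comparison — applicable, and directly so.
- l'Hôpital's rule (0/0) — viewed as a single quotient this runs to ∞/∞, not the 0/0 clash this candidate addresses; an at-infinity variant of the rule would resolve it, but comparing leading growth reads the answer without differentiating.


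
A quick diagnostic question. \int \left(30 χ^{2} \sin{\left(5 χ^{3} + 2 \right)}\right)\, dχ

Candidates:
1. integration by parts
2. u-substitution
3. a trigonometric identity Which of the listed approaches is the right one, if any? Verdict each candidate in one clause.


Technique: u-substitution — set u = 5 χ^{3} + 2: a constant multiple of its derivative, namely 30 χ^{2}, is present as a factor once the integrand is collected, so the du is sitting there waiting.
- integration by parts — the non-polynomial partner is not one of the parts kernels — exp, sine, or cosine with a degree-1 argument, or a logarithm.
- u-substitution: yes, a natural case for it.
- a trigonometric identity: there is no trigonometric structure whose rewriting would simplify the integrand.


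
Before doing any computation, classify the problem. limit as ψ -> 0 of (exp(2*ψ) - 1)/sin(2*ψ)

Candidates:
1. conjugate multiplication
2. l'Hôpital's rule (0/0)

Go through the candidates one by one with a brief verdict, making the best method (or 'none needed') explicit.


Verdict: l'Hôpital's rule (0/0) — plug in 0: top and bottom both hit zero, so differentiate each and retry. A first-order expansion at the point is an equally standard path; the rule packages it.
- conjugate multiplication: there are no radicals in tension whose conjugate would simplify matters.
- l'Hôpital's rule (0/0): a fit — the right tool for this form.


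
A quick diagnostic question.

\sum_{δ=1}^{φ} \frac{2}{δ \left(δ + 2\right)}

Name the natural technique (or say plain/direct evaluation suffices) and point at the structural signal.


Diagnosis: telescoping — after splitting \frac{2}{δ \left(δ + 2\right)} into partial fractions, the pieces are shifted copies of one function and cancel telescopically.


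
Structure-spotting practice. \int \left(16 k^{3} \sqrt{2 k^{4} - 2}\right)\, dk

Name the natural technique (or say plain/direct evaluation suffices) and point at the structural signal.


Best approach: u-substitution — structure check: outer function, inner expression 2 k^{4} - 2, inner derivative as a factor — the classic u = 2 k^{4} - 2 pattern.


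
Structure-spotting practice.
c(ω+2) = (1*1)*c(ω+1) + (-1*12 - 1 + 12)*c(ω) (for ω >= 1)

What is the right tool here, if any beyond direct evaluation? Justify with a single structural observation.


Diagnosis: the characteristic-root method — linear, homogeneous, constant coefficients: solutions of the form r^ω exist — find the roots of the characteristic polynomial.


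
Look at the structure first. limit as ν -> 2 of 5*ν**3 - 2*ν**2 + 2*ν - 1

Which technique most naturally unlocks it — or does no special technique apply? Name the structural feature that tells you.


Diagnosis: no special technique — no denominator vanishes and nothing blows up at 2: direct substitution is the whole computation.


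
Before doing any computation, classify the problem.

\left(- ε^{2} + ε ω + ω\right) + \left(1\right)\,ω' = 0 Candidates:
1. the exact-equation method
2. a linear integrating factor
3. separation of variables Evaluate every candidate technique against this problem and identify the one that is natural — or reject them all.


Diagnosis: a linear integrating factor — the unknown enters only to the first power against a nonzero forcing term — the integrating-factor template applies directly.
- the exact-equation method — the mixed-partials test fails on this split — it is not an exact differential as presented.
- a linear integrating factor — a fit — the right tool for this form.
- separation of variables: the two dependences are entangled, not a clean product of one-variable pieces.


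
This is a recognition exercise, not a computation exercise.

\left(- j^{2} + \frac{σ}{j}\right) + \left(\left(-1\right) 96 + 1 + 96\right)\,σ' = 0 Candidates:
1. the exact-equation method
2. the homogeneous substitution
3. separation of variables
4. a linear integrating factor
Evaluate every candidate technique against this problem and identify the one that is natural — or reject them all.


Best approach: a linear integrating factor — the unknown enters only to the first power against a nonzero forcing term — the integrating-factor template applies directly.
- the exact-equation method — the cross partial derivatives disagree, so no single potential exists.
- the homogeneous substitution — rescaling both variables together changes the slope, so no ratio substitution collapses it.
- separation of variables: the two dependences do not factor apart.
- a linear integrating factor: yes — fits the structure here.


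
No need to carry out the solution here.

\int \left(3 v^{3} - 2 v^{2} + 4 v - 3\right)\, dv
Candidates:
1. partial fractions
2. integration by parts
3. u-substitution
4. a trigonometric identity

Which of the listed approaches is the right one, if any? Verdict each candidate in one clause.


Technique: no special technique — scan for structure and find none: constant multiples of powers of v, integrate directly.
- partial fractions — the expression is not a ratio of polynomials that decomposes further.
- integration by parts: splitting off a factor buys nothing — the integrand integrates directly without parts.
- u-substitution — no substitution does more than relabel what direct integration already handles.
- a trigonometric identity: no sine or cosine appears, so there is nothing for a trigonometric identity to act on.


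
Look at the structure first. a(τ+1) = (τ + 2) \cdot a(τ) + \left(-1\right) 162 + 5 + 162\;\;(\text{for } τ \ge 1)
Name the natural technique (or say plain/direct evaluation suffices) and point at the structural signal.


Verdict: a summation factor — first-order linear but the coefficient τ + 2 moves with the index — divide by the cumulative product and telescope.


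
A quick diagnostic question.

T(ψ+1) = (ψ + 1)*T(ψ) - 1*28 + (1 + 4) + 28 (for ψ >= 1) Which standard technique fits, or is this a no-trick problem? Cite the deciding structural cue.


Diagnosis: a summation factor — first-order linear but the coefficient ψ + 1 moves with the index — divide by the cumulative product and telescope.


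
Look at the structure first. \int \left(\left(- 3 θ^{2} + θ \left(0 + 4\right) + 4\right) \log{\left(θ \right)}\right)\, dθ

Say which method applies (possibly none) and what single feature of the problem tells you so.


Diagnosis: integration by parts — \log{\left(θ \right)} is the classic u in parts — its derivative is a plain reciprocal while (- 3 θ^{2} + θ \left(0 + 4\right) + 4) absorbs the dv role.


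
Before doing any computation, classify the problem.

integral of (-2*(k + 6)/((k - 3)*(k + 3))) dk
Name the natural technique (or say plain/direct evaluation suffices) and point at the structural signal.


Method: partial fractions — a proper rational integrand whose denominator splits into simpler factors — decompose into partial fractions first.


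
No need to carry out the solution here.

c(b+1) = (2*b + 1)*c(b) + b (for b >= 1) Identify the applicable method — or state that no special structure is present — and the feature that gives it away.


Method: a summation factor — because the multiplier 2*b + 1 is index-dependent, divide through by its running product and sum the resulting differences.


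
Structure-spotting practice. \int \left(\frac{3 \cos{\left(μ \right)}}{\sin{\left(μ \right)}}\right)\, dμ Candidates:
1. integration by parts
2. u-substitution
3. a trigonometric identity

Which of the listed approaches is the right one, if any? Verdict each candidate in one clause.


Method: u-substitution — read it as f(\sin{\left(μ \right)}) times a constant multiple of d(\sin{\left(μ \right)}): one substitution, u = \sin{\left(μ \right)}, finishes it.
- integration by parts — no split into a nonconstant polynomial times one of the standard kernels — exp, sine, or cosine of a linear argument, or a logarithm — applies here.
- u-substitution: a fit — the right tool for this form.
- a trigonometric identity — neither the even-power reduction nor the product-to-sum identity applies to this structure.


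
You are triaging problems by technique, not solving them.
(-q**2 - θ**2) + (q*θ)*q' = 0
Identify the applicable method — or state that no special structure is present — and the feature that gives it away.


Diagnosis: the homogeneous substitution — the slope is degree-zero homogeneous: the ratio substitution v = q/θ collapses it. A Bernoulli rewrite works here as the equation stands — the homogeneous substitution is the more immediate reading.


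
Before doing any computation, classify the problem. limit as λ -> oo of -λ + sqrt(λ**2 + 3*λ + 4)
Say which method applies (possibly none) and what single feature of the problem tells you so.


Diagnosis: conjugate multiplication — sqrt(λ**2 + 3*λ + 4) and λ both blow up, but their difference is tame once the conjugate rationalizes it.


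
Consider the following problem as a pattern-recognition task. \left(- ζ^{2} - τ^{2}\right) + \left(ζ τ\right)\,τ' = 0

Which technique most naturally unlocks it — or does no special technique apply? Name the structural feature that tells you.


Best approach: the homogeneous substitution — the slope's numerator and denominator have matching total degree, so it depends only on τ/ζ and the ratio substitution collapses it. This doubles as a Bernoulli equation in the unknown as written; the homogeneous route needs no setup at all.


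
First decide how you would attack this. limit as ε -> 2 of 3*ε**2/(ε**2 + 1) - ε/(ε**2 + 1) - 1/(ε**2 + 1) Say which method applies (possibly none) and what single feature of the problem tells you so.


Technique: no special technique — the function is continuous at 2; evaluation is itself the limit, no machinery required.


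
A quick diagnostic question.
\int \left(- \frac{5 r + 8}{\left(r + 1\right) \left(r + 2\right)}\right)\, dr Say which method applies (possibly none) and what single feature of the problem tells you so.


Verdict: partial fractions — the bottom factors while the top stays lower-degree — split into simple fractions and integrate piece by piece.


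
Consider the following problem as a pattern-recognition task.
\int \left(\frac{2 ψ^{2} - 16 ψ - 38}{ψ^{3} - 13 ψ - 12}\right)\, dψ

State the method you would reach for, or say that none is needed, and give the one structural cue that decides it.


Verdict: partial fractions — the denominator ψ^{3} - 13 ψ - 12 factors, so the quotient decomposes into elementary partial fractions term by term.


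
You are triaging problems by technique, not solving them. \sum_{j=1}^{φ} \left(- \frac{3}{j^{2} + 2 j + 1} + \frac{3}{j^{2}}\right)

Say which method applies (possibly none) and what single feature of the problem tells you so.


Diagnosis: telescoping — the summand is \frac{3}{j^{2}} minus the same expression shifted by one, so consecutive terms cancel in pairs.


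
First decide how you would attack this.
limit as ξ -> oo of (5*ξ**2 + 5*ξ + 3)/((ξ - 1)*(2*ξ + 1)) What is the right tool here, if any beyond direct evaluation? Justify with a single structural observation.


Technique: dominant-term comparison — divide by the highest power of ξ present: lower-order terms vanish and the dominant ratio remains. As a single quotient, the ∞/∞ shape would yield to repeated differentiation as well — the growth comparison gets there in one look.


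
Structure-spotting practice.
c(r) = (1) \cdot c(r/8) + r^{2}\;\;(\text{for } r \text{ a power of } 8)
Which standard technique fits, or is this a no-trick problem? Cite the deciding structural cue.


Verdict: the master substitution — the argument contracts 8-fold per step: reindex r exponentially and solve the linear recurrence in the new index.


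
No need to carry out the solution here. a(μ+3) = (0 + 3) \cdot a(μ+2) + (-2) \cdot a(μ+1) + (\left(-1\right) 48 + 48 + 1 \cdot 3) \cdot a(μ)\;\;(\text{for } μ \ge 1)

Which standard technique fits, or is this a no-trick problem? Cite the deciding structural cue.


Verdict: the characteristic-root method — constant coefficients and linearity mean the ansatz r^μ reduces it to solving the characteristic polynomial.


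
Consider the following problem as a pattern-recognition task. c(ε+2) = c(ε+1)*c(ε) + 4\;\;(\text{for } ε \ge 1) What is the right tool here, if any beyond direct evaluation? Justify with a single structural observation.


Diagnosis: no special technique — nonlinear feedback in the recursion rules out every root- or factor-based technique.


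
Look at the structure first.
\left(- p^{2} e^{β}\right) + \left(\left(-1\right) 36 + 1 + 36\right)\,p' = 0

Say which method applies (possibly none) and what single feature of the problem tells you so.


Technique: separation of variables — one side of the product carries the independent variable, the other the unknown — the textbook separation shape.


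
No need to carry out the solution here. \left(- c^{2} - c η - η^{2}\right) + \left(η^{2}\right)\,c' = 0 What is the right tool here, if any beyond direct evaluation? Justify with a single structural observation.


Verdict: the homogeneous substitution — solved for the derivative, the right side is unchanged under scaling η and c together — it depends only on the ratio c/η, so substitute a single ratio variable.


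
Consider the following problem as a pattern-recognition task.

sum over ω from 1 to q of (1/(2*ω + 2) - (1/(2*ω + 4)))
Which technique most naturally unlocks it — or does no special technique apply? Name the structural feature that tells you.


Method: telescoping — write out three consecutive terms and watch the interior cancel: the advanced copy one term subtracts reappears as the very next term's leading piece, pair after pair.


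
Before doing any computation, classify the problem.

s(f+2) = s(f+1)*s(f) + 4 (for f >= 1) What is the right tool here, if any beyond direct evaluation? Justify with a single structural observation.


Method: no special technique — the recurrence is nonlinear in the sequence values; study it directly, no linear machinery applies.


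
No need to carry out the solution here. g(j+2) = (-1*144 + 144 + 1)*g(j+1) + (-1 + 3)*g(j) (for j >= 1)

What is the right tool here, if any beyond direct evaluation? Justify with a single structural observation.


Verdict: the characteristic-root method — because shifting j leaves the equation's coefficients unchanged, exponential trials reduce it to algebra.


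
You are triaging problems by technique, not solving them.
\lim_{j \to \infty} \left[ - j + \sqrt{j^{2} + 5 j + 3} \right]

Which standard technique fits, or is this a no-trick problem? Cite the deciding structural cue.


Verdict: conjugate multiplication — \sqrt{j^{2} + 5 j + 3} and j both blow up, but their difference is tame once the conjugate rationalizes it.


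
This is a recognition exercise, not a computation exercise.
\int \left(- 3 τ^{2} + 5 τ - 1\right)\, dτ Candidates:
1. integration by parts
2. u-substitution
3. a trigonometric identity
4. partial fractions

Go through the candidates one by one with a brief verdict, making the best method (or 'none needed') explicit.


Verdict: no special technique — scan for structure and find none: constant multiples of powers of τ, integrate directly.
- integration by parts: parts would only shuffle a directly integrable integrand.
- u-substitution — no substitution does more than relabel what direct integration already handles.
- a trigonometric identity: no sine or cosine appears, so there is nothing for a trigonometric identity to act on.
- partial fractions: the expression is not a ratio of polynomials that decomposes further.


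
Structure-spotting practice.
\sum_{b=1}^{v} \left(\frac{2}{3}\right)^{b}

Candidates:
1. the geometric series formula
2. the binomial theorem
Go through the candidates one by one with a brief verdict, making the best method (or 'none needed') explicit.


Technique: the geometric series formula — the ratio of consecutive terms is the constant \frac{2}{3}, independent of the index — a geometric sum.
- the geometric series formula: applicable, and directly so.
- the binomial theorem — there is no sum-raised-to-a-power identity hiding in these terms.


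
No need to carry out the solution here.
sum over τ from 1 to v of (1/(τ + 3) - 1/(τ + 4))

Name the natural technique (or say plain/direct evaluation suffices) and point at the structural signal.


Technique: telescoping — consecutive terms evaluate one function at adjacent indices (1/(τ + 3) is its current value): one term's tail is the next term's head, so the chain collapses.


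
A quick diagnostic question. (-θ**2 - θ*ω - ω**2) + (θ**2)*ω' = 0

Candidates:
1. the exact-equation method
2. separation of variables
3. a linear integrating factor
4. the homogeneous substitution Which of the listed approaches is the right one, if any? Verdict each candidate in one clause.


Diagnosis: the homogeneous substitution — the slope is degree-zero homogeneous: the ratio substitution v = ω/θ collapses it.
- the exact-equation method — the mixed-partials test fails on this split — it is not an exact differential as presented.
- separation of variables — no division isolates the independent variable from the unknown.
- a linear integrating factor — the unknown enters nonlinearly (through a power, a denominator, or a transcendental function), which the linear integrating-factor recipe cannot absorb as-is — any repair would come from a preliminary substitution, not the factor.
- the homogeneous substitution — a fit — the right tool for this form.
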